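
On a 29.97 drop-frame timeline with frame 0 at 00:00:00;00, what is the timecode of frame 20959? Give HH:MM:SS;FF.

Ten DF minutes hold 17982 frames, so frame 20959 lies in block 1 (frames 17982–35963) with 2977 frames into that block.
The block's first minute is 1800 frames and the rest 1798 each; 2977 frames reaches minute 1, so 1 × 18 + 1 × 2 = 20 labels have been skipped so far.
Adding those back, label number 20959 + 20 = 20979 at 30 labels/s is 699 s + 9 f = 0 h 11 min 39 s frame 9, i.e. 00:11:39;09.

00:11:39;09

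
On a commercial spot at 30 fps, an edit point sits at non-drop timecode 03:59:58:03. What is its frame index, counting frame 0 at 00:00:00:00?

frame 431943

Total seconds to the label: (3 × 3600 + 59 × 60 + 58) = 14398.
Frame index = 14398 × 30 + 3 = 431943.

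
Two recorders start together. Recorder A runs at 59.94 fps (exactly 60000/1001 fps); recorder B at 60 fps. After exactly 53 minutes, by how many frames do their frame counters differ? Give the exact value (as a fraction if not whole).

190800/1001 frames

53 min = 3180 s.
A emits 60000/1001 × 3180 = 190800000/1001 frames; B emits 60 × 3180 = 190800.
Difference = 190800/1001 frames (≈ 190.6094); B is ahead of A.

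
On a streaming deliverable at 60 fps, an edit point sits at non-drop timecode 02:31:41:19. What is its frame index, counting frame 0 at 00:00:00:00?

Total seconds to the label: (2 × 3600 + 31 × 60 + 41) = 9101.
Frame index = 9101 × 60 + 19 = 546079.

frame 546079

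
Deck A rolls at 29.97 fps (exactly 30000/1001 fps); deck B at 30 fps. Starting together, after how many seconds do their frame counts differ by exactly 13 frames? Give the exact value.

The gap grows by |30 − 30000/1001| = 30/1001 frames per second.
Time for a 13-frame gap: 13 ÷ (30/1001) = 13013/30 s.

13013/30 seconds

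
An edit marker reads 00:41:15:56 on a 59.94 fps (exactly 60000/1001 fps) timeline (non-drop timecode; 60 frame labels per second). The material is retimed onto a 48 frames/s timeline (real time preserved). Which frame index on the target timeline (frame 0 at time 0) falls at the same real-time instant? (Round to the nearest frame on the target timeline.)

frame 118964

Source frame index: (0×3600 + 41×60 + 15) × 60 + 56 = 148556.
Real time: 148556 / (60000/1001) = 37176139/15000 s.
Target frame: (37176139/15000) × (48) = 74352278/625 ≈ 118963.645 → 118964.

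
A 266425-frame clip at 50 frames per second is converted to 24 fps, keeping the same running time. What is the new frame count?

127884 frames

Target frames = source frames × (target rate / source rate) = 266425 × (24)/(50) = 266425 × 12/25 = 127884.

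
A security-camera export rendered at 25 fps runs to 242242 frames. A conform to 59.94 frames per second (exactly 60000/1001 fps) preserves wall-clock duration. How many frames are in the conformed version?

Target frames = source frames × (target rate / source rate) = 242242 × (60000/1001)/(25) = 242242 × 2400/1001 = 580800.

580800 frames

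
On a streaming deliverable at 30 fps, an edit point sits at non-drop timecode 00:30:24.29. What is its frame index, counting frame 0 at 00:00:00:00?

54749

Total seconds to the label: (0 × 3600 + 30 × 60 + 24) = 1824.
Frame index = 1824 × 30 + 29 = 54749.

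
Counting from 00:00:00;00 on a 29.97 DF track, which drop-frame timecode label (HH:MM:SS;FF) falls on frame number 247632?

Ten DF minutes hold 17982 frames, so frame 247632 lies in block 13 (frames 233766–251747) with 13866 frames into that block.
The block's first minute is 1800 frames and the rest 1798 each; 13866 frames reaches minute 7, so 13 × 18 + 7 × 2 = 248 labels have been skipped so far.
Adding those back, label number 247632 + 248 = 247880 at 30 labels/s is 8262 s + 20 f = 2 h 17 min 42 s frame 20, i.e. 02:17:42;20.

02:17:42;20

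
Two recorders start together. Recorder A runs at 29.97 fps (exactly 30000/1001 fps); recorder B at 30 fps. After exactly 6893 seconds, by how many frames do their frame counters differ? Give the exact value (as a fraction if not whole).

206790/1001 frames

A emits 30000/1001 × 6893 = 206790000/1001 frames; B emits 30 × 6893 = 206790.
Difference = 206790/1001 frames (≈ 206.5834); B is ahead of A.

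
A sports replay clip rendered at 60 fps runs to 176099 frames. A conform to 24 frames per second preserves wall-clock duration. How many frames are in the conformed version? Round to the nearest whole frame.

70440 frames

Frames at target rate = 176099 × (24) / (60) = 352198/5 ≈ 70439.600.
Nearest whole frame: 70440.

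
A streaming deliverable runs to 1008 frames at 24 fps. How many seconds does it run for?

42 seconds

Running time = 1008 / (24) = 42 s.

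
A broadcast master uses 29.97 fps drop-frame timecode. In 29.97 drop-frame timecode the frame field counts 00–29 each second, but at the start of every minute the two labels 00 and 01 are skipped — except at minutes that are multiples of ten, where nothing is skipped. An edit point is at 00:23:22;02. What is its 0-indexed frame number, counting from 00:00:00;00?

42020

As if non-drop at 30 labels/s: (0 × 3600 + 23 × 60 + 22) × 30 + 2 = 42062.
Minute boundaries passed: 23; those not divisible by 10: 23 − 2 = 21; dropped labels = 2 × 21 = 42.
Actual frame index = 42062 − 42 = 42020.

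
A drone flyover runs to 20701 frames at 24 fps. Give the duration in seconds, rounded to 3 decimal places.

862.542 seconds

Running time = 20701 × 1/24 = 20701/24 s ≈ 862.542 s.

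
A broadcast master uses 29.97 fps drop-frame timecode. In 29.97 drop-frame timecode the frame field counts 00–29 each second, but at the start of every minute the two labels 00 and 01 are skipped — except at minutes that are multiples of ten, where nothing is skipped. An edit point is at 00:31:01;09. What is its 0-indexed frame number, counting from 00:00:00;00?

As if non-drop at 30 labels/s: (0 × 3600 + 31 × 60 + 1) × 30 + 9 = 55839.
Minute boundaries passed: 31; those not divisible by 10: 31 − 3 = 28; dropped labels = 2 × 28 = 56.
Actual frame index = 55839 − 56 = 55783.

55783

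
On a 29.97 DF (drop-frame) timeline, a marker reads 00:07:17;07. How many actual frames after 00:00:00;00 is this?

13103

Complete 10-minute blocks: 0, each 17982 frames → 0.
Remaining 7 whole minutes in the current block: 1800 + 6 × 1798 = 12588 frames.
Within the current minute: 17 × 30 + 7 − 2 = 515 (labels ;00/;01 skipped at this minute). Total = 0 + 12588 + 515 = 13103.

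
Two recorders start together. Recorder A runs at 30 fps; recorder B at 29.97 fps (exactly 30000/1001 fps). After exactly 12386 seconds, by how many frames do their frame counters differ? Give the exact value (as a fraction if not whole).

A emits 30 × 12386 = 371580 frames; B emits 30000/1001 × 12386 = 33780000/91.
Difference = 33780/91 frames (≈ 371.2088); B is behind A.

33780/91 frames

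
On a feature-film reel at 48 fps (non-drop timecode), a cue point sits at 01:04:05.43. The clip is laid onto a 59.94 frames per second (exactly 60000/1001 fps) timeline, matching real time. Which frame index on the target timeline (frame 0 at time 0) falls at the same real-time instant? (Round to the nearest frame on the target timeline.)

Source frame index: (1×3600 + 4×60 + 5) × 48 + 43 = 184603.
Real time: 184603 / (48) = 184603/48 s.
Target frame: (184603/48) × (60000/1001) = 230753750/1001 ≈ 230523.227 → 230523.

frame 230523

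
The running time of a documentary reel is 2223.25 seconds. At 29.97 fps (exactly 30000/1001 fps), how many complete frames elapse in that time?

66630 frames

Frames = 2223.25 × 30000/1001 = 66697500/1001 ≈ 66630.8691.
Complete frames: 66630.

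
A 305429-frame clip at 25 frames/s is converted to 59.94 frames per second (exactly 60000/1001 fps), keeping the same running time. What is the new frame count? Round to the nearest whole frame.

732297 frames

Frames at target rate = 305429 × (60000/1001) / (25) = 733029600/1001 ≈ 732297.303.
Nearest whole frame: 732297.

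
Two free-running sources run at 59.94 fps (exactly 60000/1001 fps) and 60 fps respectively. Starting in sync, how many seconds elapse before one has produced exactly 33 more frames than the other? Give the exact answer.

The gap grows by |60 − 60000/1001| = 60/1001 frames per second.
Time for a 33-frame gap: 33 ÷ (60/1001) = 550.55 s.

550.55 seconds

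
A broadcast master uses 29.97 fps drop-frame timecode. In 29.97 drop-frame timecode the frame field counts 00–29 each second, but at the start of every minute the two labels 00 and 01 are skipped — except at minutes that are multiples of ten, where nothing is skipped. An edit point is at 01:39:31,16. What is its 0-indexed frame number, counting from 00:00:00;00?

As if non-drop at 30 labels/s: (1 × 3600 + 39 × 60 + 31) × 30 + 16 = 179146.
Minute boundaries passed: 99; those not divisible by 10: 99 − 9 = 90; dropped labels = 2 × 90 = 180.
Actual frame index = 179146 − 180 = 178966.

178966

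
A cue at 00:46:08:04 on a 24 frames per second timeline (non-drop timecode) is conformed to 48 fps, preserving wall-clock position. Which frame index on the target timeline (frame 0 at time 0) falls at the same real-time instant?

frame 132872

Source frame index: (0×3600 + 46×60 + 8) × 24 + 4 = 66436.
Real time: 66436 / (24) = 16609/6 s.
Target frame: (16609/6) × (48) = 132872.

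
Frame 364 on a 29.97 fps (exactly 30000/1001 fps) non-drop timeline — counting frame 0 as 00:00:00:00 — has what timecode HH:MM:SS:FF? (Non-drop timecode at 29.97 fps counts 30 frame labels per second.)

364 ÷ 30 = 12 full seconds, remainder 4 frames.
12 s = 0 h 0 min 12 s.
Timecode: 00:00:12:04.

00:00:12:04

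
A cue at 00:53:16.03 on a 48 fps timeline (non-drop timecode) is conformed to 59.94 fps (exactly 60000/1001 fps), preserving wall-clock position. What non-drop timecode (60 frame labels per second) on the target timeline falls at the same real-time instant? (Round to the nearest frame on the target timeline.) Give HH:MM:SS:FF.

00:53:12:52

Source frame index: (0×3600 + 53×60 + 16) × 48 + 3 = 153411.
Real time: 153411 / (48) = 51137/16 s.
Target frame: (51137/16) × (60000/1001) = 191763750/1001 ≈ 191572.178 → 191572.
At 60 labels/s: frame 191572 → 00:53:12:52.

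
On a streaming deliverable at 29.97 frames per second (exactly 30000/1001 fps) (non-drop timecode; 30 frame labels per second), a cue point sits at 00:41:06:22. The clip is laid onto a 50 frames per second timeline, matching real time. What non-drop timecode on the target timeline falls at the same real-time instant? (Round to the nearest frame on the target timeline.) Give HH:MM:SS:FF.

00:41:09:10

Source frame index: (0×3600 + 41×60 + 6) × 30 + 22 = 74002.
Real time: 74002 / (30000/1001) = 37038001/15000 s.
Target frame: (37038001/15000) × (50) = 37038001/300 ≈ 123460.003 → 123460.
At 50 labels/s: frame 123460 → 00:41:09:10.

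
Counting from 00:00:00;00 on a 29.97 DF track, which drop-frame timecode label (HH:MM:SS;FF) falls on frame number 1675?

Each 10-minute DF block holds 10 × 60 × 30 − 9 × 2 = 17982 frames. 1675 ÷ 17982 → 0 full blocks, remainder 1675.
Within the partial block the first minute is 1800 frames and each further minute 1798, so 0 further minute boundaries passed. Total skipped labels = 18 × 0 + 2 × 0 = 0.
Non-drop label index = 1675 + 0 = 1675; at 30 labels/s that is 00:00:55:25, i.e. DF 00:00:55;25.

00:00:55;25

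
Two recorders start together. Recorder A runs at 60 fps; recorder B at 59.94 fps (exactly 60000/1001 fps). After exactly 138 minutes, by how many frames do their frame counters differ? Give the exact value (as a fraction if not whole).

496800/1001 frames

138 min = 8280 s.
A emits 60 × 8280 = 496800 frames; B emits 60000/1001 × 8280 = 496800000/1001.
Difference = 496800/1001 frames (≈ 496.3037); B is behind A.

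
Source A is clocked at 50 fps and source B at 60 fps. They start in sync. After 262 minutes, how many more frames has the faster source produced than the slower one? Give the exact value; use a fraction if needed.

262 min = 15720 s.
A emits 50 × 15720 = 786000 frames; B emits 60 × 15720 = 943200.
Difference = 157200 frames; B is ahead of A.

157200 frames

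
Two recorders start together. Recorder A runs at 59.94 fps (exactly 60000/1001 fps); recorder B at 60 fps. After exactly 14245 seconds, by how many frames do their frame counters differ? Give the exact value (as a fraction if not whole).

11100/13 frames

A emits 60000/1001 × 14245 = 11100000/13 frames; B emits 60 × 14245 = 854700.
Difference = 11100/13 frames (≈ 853.8462); B is ahead of A.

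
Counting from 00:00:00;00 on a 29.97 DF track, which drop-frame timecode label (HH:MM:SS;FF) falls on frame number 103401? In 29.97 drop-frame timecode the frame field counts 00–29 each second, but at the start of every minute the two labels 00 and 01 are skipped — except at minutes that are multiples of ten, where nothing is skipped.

Ten DF minutes hold 17982 frames, so frame 103401 lies in block 5 (frames 89910–107891) with 13491 frames into that block.
The block's first minute is 1800 frames and the rest 1798 each; 13491 frames reaches minute 7, so 5 × 18 + 7 × 2 = 104 labels have been skipped so far.
Adding those back, label number 103401 + 104 = 103505 at 30 labels/s is 3450 s + 5 f = 0 h 57 min 30 s frame 5, i.e. 00:57:30;05.

00:57:30;05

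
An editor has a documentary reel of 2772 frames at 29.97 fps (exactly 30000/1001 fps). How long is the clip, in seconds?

Running time = 2772 / (30000/1001) = 92.4924 s.

92.4924 seconds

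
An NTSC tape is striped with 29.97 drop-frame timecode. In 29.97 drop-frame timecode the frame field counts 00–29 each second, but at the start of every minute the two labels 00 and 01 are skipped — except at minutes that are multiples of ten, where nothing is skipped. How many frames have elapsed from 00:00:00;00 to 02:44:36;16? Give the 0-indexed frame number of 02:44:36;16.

296000

As if non-drop at 30 labels/s: (2 × 3600 + 44 × 60 + 36) × 30 + 16 = 296296.
Minute boundaries passed: 164; those not divisible by 10: 164 − 16 = 148; dropped labels = 2 × 148 = 296.
Actual frame index = 296296 − 296 = 296000.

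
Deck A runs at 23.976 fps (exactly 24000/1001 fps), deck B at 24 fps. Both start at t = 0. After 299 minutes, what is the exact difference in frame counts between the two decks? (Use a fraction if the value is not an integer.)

299 min = 17940 s.
A emits 24000/1001 × 17940 = 33120000/77 frames; B emits 24 × 17940 = 430560.
Difference = 33120/77 frames (≈ 430.1299); B is ahead of A.

33120/77 frames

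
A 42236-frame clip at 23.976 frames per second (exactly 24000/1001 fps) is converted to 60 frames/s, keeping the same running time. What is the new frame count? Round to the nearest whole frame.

Frames at target rate = 42236 × (60) / (24000/1001) = 10569559/100 ≈ 105695.590.
Nearest whole frame: 105696.

105696 frames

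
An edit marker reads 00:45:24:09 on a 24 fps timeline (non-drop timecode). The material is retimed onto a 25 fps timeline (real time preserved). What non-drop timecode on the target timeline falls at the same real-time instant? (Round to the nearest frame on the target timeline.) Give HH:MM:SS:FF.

Source frame index: (0×3600 + 45×60 + 24) × 24 + 9 = 65385.
Real time: 65385 / (24) = 21795/8 s.
Target frame: (21795/8) × (25) = 544875/8 ≈ 68109.375 → 68109.
At 25 labels/s: frame 68109 → 00:45:24:09.

00:45:24:09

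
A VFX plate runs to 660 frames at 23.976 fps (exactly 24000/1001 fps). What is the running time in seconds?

27.5275 seconds

Running time = 660 / (24000/1001) = 27.5275 s.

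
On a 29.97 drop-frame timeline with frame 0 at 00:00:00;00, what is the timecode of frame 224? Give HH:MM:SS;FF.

Ten DF minutes hold 17982 frames, so frame 224 lies in block 0 (frames 0–17981) with 224 frames into that block.
The block's first minute is 1800 frames and the rest 1798 each; 224 frames reaches minute 0, so 0 × 18 + 0 × 2 = 0 labels have been skipped so far.
Adding those back, label number 224 + 0 = 224 at 30 labels/s is 7 s + 14 f = 0 h 0 min 7 s frame 14, i.e. 00:00:07;14.

00:00:07;14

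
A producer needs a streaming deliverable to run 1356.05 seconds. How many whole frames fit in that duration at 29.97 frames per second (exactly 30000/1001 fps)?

40640 frames

Frames = 1356.05 × 30000/1001 = 40681500/1001 ≈ 40640.8591.
Complete frames: 40640.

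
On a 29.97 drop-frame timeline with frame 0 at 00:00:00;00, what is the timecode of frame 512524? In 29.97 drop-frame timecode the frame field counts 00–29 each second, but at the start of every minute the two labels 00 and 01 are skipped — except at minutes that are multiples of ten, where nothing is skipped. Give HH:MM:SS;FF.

04:45:01;08

Ten DF minutes hold 17982 frames, so frame 512524 lies in block 28 (frames 503496–521477) with 9028 frames into that block.
The block's first minute is 1800 frames and the rest 1798 each; 9028 frames reaches minute 5, so 28 × 18 + 5 × 2 = 514 labels have been skipped so far.
Adding those back, label number 512524 + 514 = 513038 at 30 labels/s is 17101 s + 8 f = 4 h 45 min 1 s frame 8, i.e. 04:45:01;08.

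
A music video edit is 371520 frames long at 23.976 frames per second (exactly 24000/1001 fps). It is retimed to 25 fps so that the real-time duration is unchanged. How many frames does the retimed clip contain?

387387 frames

Target frames = source frames × (target rate / source rate) = 371520 × (25)/(24000/1001) = 371520 × 1001/960 = 387387.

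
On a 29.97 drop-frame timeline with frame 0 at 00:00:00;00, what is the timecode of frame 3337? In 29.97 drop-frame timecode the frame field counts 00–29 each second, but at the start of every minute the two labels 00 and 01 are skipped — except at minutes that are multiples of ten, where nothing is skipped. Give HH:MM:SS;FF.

00:01:51;09

Ten DF minutes hold 17982 frames, so frame 3337 lies in block 0 (frames 0–17981) with 3337 frames into that block.
The block's first minute is 1800 frames and the rest 1798 each; 3337 frames reaches minute 1, so 0 × 18 + 1 × 2 = 2 labels have been skipped so far.
Adding those back, label number 3337 + 2 = 3339 at 30 labels/s is 111 s + 9 f = 0 h 1 min 51 s frame 9, i.e. 00:01:51;09.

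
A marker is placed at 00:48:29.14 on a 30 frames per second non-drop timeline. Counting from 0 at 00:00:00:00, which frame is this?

Total seconds to the label: (0 × 3600 + 48 × 60 + 29) = 2909.
Frame index = 2909 × 30 + 14 = 87284.

87284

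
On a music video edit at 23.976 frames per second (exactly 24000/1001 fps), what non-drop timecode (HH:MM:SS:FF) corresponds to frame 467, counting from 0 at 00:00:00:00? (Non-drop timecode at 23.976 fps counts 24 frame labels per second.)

467 ÷ 24 = 19 full seconds, remainder 11 frames.
19 s = 0 h 0 min 19 s.
Timecode: 00:00:19:11.

00:00:19:11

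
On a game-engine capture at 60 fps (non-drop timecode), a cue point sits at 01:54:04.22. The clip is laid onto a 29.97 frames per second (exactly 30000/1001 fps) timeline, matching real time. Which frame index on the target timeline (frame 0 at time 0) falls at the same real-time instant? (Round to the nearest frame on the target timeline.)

frame 205126

Source frame index: (1×3600 + 54×60 + 4) × 60 + 22 = 410662.
Real time: 410662 / (60) = 205331/30 s.
Target frame: (205331/30) × (30000/1001) = 29333000/143 ≈ 205125.874 → 205126.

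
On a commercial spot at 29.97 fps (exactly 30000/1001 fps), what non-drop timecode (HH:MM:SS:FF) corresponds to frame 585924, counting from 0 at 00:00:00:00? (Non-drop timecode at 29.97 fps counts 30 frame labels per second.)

05:25:30:24

585924 ÷ 30 = 19530 full seconds, remainder 24 frames.
19530 s = 5 h 25 min 30 s.
Timecode: 05:25:30:24.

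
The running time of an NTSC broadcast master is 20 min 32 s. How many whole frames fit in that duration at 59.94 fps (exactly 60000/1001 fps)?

20 min 32 s = 1232 s.
Frames = 1232 × 60000/1001 = 960000/13 ≈ 73846.1538.
Complete frames: 73846.

73846 frames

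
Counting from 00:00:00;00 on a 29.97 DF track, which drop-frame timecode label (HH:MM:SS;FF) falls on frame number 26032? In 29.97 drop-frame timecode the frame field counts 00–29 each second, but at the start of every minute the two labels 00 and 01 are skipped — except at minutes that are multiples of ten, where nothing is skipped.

00:14:28;18

Ten DF minutes hold 17982 frames, so frame 26032 lies in block 1 (frames 17982–35963) with 8050 frames into that block.
The block's first minute is 1800 frames and the rest 1798 each; 8050 frames reaches minute 4, so 1 × 18 + 4 × 2 = 26 labels have been skipped so far.
Adding those back, label number 26032 + 26 = 26058 at 30 labels/s is 868 s + 18 f = 0 h 14 min 28 s frame 18, i.e. 00:14:28;18.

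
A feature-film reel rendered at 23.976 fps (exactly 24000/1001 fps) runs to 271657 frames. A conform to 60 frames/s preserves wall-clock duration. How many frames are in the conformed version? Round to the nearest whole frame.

Frames at target rate = 271657 × (60) / (24000/1001) = 271928657/400 ≈ 679821.642.
Nearest whole frame: 679822.

679822 frames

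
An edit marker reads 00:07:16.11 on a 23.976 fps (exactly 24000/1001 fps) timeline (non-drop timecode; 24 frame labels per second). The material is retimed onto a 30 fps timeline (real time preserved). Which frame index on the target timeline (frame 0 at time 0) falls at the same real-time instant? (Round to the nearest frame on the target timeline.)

frame 13107

Source frame index: (0×3600 + 7×60 + 16) × 24 + 11 = 10475.
Real time: 10475 / (24000/1001) = 419419/960 s.
Target frame: (419419/960) × (30) = 419419/32 ≈ 13106.844 → 13107.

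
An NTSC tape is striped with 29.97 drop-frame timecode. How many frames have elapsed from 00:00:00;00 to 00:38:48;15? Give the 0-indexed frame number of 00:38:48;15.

As if non-drop at 30 labels/s: (0 × 3600 + 38 × 60 + 48) × 30 + 15 = 69855.
Minute boundaries passed: 38; those not divisible by 10: 38 − 3 = 35; dropped labels = 2 × 35 = 70.
Actual frame index = 69855 − 70 = 69785.

69785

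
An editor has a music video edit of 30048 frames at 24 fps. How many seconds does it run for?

Running time = 30048 / (24) = 1252 s.

1252 seconds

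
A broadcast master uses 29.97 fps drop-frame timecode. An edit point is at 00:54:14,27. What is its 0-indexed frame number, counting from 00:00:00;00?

97549

As if non-drop at 30 labels/s: (0 × 3600 + 54 × 60 + 14) × 30 + 27 = 97647.
Minute boundaries passed: 54; those not divisible by 10: 54 − 5 = 49; dropped labels = 2 × 49 = 98.
Actual frame index = 97647 − 98 = 97549.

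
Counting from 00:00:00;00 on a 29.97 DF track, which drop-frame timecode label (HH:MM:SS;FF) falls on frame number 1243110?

Each 10-minute DF block holds 10 × 60 × 30 − 9 × 2 = 17982 frames. 1243110 ÷ 17982 → 69 full blocks, remainder 2352.
Within the partial block the first minute is 1800 frames and each further minute 1798, so 1 further minute boundary passed. Total skipped labels = 18 × 69 + 2 × 1 = 1244.
Non-drop label index = 1243110 + 1244 = 1244354; at 30 labels/s that is 11:31:18:14, i.e. DF 11:31:18;14.

11:31:18;14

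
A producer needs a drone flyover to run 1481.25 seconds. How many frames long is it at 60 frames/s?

Frames = 1481.25 × 60 = 88875.

88875 frames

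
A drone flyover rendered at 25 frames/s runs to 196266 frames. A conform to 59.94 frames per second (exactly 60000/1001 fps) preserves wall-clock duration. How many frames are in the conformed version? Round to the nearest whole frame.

470568 frames

Frames at target rate = 196266 × (60000/1001) / (25) = 67291200/143 ≈ 470567.832.
Nearest whole frame: 470568.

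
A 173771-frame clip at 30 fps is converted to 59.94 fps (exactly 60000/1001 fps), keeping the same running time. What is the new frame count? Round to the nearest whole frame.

347195 frames

Frames at target rate = 173771 × (60000/1001) / (30) = 26734000/77 ≈ 347194.805.
Nearest whole frame: 347195.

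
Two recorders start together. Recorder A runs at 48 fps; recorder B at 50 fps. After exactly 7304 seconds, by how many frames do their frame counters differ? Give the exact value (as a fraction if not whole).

A emits 48 × 7304 = 350592 frames; B emits 50 × 7304 = 365200.
Difference = 14608 frames; B is ahead of A.

14608 frames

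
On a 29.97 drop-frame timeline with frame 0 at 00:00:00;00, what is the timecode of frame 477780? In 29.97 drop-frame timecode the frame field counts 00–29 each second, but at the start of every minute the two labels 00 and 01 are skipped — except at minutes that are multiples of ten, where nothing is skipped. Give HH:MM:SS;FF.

04:25:41;28

Each 10-minute DF block holds 10 × 60 × 30 − 9 × 2 = 17982 frames. 477780 ÷ 17982 → 26 full blocks, remainder 10248.
Within the partial block the first minute is 1800 frames and each further minute 1798, so 5 further minute boundaries passed. Total skipped labels = 18 × 26 + 2 × 5 = 478.
Non-drop label index = 477780 + 478 = 478258; at 30 labels/s that is 04:25:41:28, i.e. DF 04:25:41;28.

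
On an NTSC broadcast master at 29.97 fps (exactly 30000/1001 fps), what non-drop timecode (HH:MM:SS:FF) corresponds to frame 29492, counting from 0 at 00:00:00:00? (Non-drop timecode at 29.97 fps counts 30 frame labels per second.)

00:16:23:02

29492 ÷ 30 = 983 full seconds, remainder 2 frames.
983 s = 0 h 16 min 23 s.
Timecode: 00:16:23:02.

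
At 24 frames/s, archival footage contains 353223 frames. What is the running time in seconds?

14717.625 seconds

Running time = 353223 / (24) = 14717.625 s.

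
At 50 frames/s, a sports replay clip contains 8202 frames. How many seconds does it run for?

164.04 seconds

Running time = 8202 / (50) = 164.04 s.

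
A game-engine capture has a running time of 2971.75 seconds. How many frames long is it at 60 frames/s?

178305 frames

Frames = 2971.75 × 60 = 178305.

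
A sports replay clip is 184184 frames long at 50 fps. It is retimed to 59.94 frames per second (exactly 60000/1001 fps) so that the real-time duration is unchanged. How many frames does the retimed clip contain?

220800 frames

Target frames = source frames × (target rate / source rate) = 184184 × (60000/1001)/(50) = 184184 × 1200/1001 = 220800.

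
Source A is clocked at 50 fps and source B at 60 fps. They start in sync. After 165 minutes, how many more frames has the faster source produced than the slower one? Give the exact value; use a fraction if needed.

99000 frames

165 min = 9900 s.
A emits 50 × 9900 = 495000 frames; B emits 60 × 9900 = 594000.
Difference = 99000 frames; B is ahead of A.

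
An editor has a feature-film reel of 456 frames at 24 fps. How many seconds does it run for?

19 seconds

Running time = 456 / (24) = 19 s.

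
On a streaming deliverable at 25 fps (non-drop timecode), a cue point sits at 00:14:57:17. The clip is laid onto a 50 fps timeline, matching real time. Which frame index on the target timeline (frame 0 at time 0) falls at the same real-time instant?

frame 44884

Source frame index: (0×3600 + 14×60 + 57) × 25 + 17 = 22442.
Real time: 22442 / (25) = 22442/25 s.
Target frame: (22442/25) × (50) = 44884.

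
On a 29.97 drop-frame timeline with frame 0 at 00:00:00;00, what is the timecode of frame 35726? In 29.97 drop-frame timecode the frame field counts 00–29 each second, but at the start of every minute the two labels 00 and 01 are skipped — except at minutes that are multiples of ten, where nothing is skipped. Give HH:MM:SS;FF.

Each 10-minute DF block holds 10 × 60 × 30 − 9 × 2 = 17982 frames. 35726 ÷ 17982 → 1 full block, remainder 17744.
Within the partial block the first minute is 1800 frames and each further minute 1798, so 9 further minute boundaries passed. Total skipped labels = 18 × 1 + 2 × 9 = 36.
Non-drop label index = 35726 + 36 = 35762; at 30 labels/s that is 00:19:52:02, i.e. DF 00:19:52;02.

00:19:52;02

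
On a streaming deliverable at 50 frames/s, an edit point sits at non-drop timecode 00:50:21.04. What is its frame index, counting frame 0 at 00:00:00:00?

frame 151054

Total seconds to the label: (0 × 3600 + 50 × 60 + 21) = 3021.
Frame index = 3021 × 50 + 4 = 151054.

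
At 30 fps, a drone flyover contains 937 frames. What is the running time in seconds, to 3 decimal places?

31.233 seconds

Running time = 937 × 1/30 = 937/30 s ≈ 31.233 s.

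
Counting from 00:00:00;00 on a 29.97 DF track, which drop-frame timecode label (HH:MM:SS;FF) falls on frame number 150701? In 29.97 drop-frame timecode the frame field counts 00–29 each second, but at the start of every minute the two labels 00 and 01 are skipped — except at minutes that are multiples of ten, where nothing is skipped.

01:23:48;11

Each 10-minute DF block holds 10 × 60 × 30 − 9 × 2 = 17982 frames. 150701 ÷ 17982 → 8 full blocks, remainder 6845.
Within the partial block the first minute is 1800 frames and each further minute 1798, so 3 further minute boundaries passed. Total skipped labels = 18 × 8 + 2 × 3 = 150.
Non-drop label index = 150701 + 150 = 150851; at 30 labels/s that is 01:23:48:11, i.e. DF 01:23:48;11.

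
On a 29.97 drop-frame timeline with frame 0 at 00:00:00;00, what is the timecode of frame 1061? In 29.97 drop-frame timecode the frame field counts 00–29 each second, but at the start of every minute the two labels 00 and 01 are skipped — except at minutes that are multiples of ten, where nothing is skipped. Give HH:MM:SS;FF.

00:00:35;11

Ten DF minutes hold 17982 frames, so frame 1061 lies in block 0 (frames 0–17981) with 1061 frames into that block.
The block's first minute is 1800 frames and the rest 1798 each; 1061 frames reaches minute 0, so 0 × 18 + 0 × 2 = 0 labels have been skipped so far.
Adding those back, label number 1061 + 0 = 1061 at 30 labels/s is 35 s + 11 f = 0 h 0 min 35 s frame 11, i.e. 00:00:35;11.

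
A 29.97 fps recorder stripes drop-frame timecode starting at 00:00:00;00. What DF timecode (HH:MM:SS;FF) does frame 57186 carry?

00:31:48;02

Each 10-minute DF block holds 10 × 60 × 30 − 9 × 2 = 17982 frames. 57186 ÷ 17982 → 3 full blocks, remainder 3240.
Within the partial block the first minute is 1800 frames and each further minute 1798, so 1 further minute boundary passed. Total skipped labels = 18 × 3 + 2 × 1 = 56.
Non-drop label index = 57186 + 56 = 57242; at 30 labels/s that is 00:31:48:02, i.e. DF 00:31:48;02.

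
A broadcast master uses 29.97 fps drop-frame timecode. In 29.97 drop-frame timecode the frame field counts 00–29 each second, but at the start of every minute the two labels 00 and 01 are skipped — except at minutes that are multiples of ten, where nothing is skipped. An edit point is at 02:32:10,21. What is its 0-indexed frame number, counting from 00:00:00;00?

Complete 10-minute blocks: 15, each 17982 frames → 269730.
Remaining 2 whole minutes in the current block: 1800 + 1 × 1798 = 3598 frames.
Within the current minute: 10 × 30 + 21 − 2 = 319 (labels ;00/;01 skipped at this minute). Total = 269730 + 3598 + 319 = 273647.

273647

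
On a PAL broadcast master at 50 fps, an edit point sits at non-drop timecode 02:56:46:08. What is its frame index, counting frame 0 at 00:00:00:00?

530308

Total seconds to the label: (2 × 3600 + 56 × 60 + 46) = 10606.
Frame index = 10606 × 50 + 8 = 530308.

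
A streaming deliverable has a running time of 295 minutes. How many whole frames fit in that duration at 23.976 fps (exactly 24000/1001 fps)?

424375 frames

295 min = 17700 s.
Frames = 17700 × 24000/1001 = 424800000/1001 ≈ 424375.6244.
Complete frames: 424375.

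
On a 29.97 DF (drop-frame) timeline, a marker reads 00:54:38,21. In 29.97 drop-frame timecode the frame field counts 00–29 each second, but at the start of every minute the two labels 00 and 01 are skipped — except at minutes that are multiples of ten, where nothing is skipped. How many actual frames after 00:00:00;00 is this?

98263

As if non-drop at 30 labels/s: (0 × 3600 + 54 × 60 + 38) × 30 + 21 = 98361.
Minute boundaries passed: 54; those not divisible by 10: 54 − 5 = 49; dropped labels = 2 × 49 = 98.
Actual frame index = 98361 − 98 = 98263.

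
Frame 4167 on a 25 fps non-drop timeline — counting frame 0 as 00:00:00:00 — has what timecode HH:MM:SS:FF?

00:02:46:17

4167 ÷ 25 = 166 full seconds, remainder 17 frames.
166 s = 0 h 2 min 46 s.
Timecode: 00:02:46:17.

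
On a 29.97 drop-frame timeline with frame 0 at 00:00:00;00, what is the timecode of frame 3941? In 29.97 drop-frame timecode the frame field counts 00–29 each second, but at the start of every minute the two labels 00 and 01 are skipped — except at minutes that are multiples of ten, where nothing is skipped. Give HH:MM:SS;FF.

00:02:11;15

Each 10-minute DF block holds 10 × 60 × 30 − 9 × 2 = 17982 frames. 3941 ÷ 17982 → 0 full blocks, remainder 3941.
Within the partial block the first minute is 1800 frames and each further minute 1798, so 2 further minute boundaries passed. Total skipped labels = 18 × 0 + 2 × 2 = 4.
Non-drop label index = 3941 + 4 = 3945; at 30 labels/s that is 00:02:11:15, i.e. DF 00:02:11;15.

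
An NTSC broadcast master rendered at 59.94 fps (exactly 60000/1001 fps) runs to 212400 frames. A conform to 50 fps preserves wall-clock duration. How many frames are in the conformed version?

177177 frames

Target frames = source frames × (target rate / source rate) = 212400 × (50)/(60000/1001) = 212400 × 1001/1200 = 177177.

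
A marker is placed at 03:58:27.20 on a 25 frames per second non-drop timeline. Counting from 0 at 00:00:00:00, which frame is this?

357695

Total seconds to the label: (3 × 3600 + 58 × 60 + 27) = 14307.
Frame index = 14307 × 25 + 20 = 357695.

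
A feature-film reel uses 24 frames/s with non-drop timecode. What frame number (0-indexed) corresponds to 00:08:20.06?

frame 12006

Total seconds to the label: (0 × 3600 + 8 × 60 + 20) = 500.
Frame index = 500 × 24 + 6 = 12006.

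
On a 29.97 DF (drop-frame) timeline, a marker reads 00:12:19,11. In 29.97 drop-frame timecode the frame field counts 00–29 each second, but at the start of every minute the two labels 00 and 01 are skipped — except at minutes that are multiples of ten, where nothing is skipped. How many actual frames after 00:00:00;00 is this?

22159

As if non-drop at 30 labels/s: (0 × 3600 + 12 × 60 + 19) × 30 + 11 = 22181.
Minute boundaries passed: 12; those not divisible by 10: 12 − 1 = 11; dropped labels = 2 × 11 = 22.
Actual frame index = 22181 − 22 = 22159.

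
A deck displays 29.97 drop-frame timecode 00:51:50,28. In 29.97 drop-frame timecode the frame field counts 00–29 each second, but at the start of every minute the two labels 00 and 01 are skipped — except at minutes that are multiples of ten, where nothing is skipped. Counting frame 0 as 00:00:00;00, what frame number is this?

Complete 10-minute blocks: 5, each 17982 frames → 89910.
Remaining 1 whole minute in the current block: 1800 + 0 × 1798 = 1800 frames.
Within the current minute: 50 × 30 + 28 − 2 = 1526 (labels ;00/;01 skipped at this minute). Total = 89910 + 1800 + 1526 = 93236.

93236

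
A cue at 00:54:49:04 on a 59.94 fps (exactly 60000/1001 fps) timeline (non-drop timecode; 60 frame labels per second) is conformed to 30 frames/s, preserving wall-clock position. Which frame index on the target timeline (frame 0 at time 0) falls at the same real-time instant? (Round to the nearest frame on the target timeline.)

Source frame index: (0×3600 + 54×60 + 49) × 60 + 4 = 197344.
Real time: 197344 / (60000/1001) = 6173167/1875 s.
Target frame: (6173167/1875) × (30) = 12346334/125 ≈ 98770.672 → 98771.

frame 98771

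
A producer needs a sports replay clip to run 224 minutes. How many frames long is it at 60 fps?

224 min = 13440 s.
Frames = 13440 × 60 = 806400.

806400 frames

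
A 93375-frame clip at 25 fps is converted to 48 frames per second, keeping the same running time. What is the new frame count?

179280 frames

Target frames = source frames × (target rate / source rate) = 93375 × (48)/(25) = 93375 × 48/25 = 179280.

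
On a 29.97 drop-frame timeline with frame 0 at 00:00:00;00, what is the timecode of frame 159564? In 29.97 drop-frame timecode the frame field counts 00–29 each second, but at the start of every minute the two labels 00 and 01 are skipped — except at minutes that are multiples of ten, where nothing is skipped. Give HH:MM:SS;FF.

01:28:44;04

Ten DF minutes hold 17982 frames, so frame 159564 lies in block 8 (frames 143856–161837) with 15708 frames into that block.
The block's first minute is 1800 frames and the rest 1798 each; 15708 frames reaches minute 8, so 8 × 18 + 8 × 2 = 160 labels have been skipped so far.
Adding those back, label number 159564 + 160 = 159724 at 30 labels/s is 5324 s + 4 f = 1 h 28 min 44 s frame 4, i.e. 01:28:44;04.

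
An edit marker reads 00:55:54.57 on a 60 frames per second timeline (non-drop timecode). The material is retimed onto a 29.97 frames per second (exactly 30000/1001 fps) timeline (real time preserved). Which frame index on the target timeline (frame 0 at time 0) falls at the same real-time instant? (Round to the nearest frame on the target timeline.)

Source frame index: (0×3600 + 55×60 + 54) × 60 + 57 = 201297.
Real time: 201297 / (60) = 67099/20 s.
Target frame: (67099/20) × (30000/1001) = 100648500/1001 ≈ 100547.952 → 100548.

frame 100548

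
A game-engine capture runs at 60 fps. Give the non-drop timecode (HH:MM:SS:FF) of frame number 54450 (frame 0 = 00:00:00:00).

54450 ÷ 60 = 907 full seconds, remainder 30 frames.
907 s = 0 h 15 min 7 s.
Timecode: 00:15:07:30.

00:15:07:30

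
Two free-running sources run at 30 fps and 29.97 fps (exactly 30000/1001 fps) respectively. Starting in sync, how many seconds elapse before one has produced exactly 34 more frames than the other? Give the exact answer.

17017/15 seconds

The gap grows by |30000/1001 − 30| = 30/1001 frames per second.
Time for a 34-frame gap: 34 ÷ (30/1001) = 17017/15 s.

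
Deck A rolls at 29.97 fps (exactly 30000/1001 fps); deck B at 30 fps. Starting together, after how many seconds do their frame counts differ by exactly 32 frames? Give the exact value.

The gap grows by |30 − 30000/1001| = 30/1001 frames per second.
Time for a 32-frame gap: 32 ÷ (30/1001) = 16016/15 s.

16016/15 seconds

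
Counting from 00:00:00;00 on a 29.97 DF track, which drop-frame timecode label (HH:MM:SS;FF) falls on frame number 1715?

Each 10-minute DF block holds 10 × 60 × 30 − 9 × 2 = 17982 frames. 1715 ÷ 17982 → 0 full blocks, remainder 1715.
Within the partial block the first minute is 1800 frames and each further minute 1798, so 0 further minute boundaries passed. Total skipped labels = 18 × 0 + 2 × 0 = 0.
Non-drop label index = 1715 + 0 = 1715; at 30 labels/s that is 00:00:57:05, i.e. DF 00:00:57;05.

00:00:57;05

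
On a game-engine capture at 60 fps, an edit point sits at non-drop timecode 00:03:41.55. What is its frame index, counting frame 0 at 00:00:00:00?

13315

Total seconds to the label: (0 × 3600 + 3 × 60 + 41) = 221.
Frame index = 221 × 60 + 55 = 13315.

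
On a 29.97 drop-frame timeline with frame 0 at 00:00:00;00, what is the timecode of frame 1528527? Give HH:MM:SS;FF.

Each 10-minute DF block holds 10 × 60 × 30 − 9 × 2 = 17982 frames. 1528527 ÷ 17982 → 85 full blocks, remainder 57.
Within the partial block the first minute is 1800 frames and each further minute 1798, so 0 further minute boundaries passed. Total skipped labels = 18 × 85 + 2 × 0 = 1530.
Non-drop label index = 1528527 + 1530 = 1530057; at 30 labels/s that is 14:10:01:27, i.e. DF 14:10:01;27.

14:10:01;27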